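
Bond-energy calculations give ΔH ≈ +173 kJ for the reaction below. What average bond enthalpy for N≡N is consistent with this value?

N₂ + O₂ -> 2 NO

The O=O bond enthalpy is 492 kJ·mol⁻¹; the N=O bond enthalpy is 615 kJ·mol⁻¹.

Let D be the N≡N bond energy.
Σ(broken) = 1×D + 1×492 = 492 + D
Σ(formed) = 2×615 = 1230
ΔH = Σ(broken) − Σ(formed) = (492 + D) − (1230) = −738 + D
Setting this equal to +173 kJ gives D = 911 kJ/mol.

D(N≡N) ≈ 911 kJ/mol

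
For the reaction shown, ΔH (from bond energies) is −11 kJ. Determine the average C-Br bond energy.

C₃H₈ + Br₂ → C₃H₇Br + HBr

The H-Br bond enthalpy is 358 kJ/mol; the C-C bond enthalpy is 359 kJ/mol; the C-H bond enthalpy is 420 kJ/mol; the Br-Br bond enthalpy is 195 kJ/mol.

D(C-Br) ≈ 268 kJ/mol

Let D be the C-Br bond energy.
Σ(broken) = 1×195 + 2×359 + 8×420 = 4273
Σ(formed) = 1×D + 2×359 + 7×420 + 1×358 = 4016 + D
ΔH = Σ(broken) − Σ(formed) = (4273) − (4016 + D) = +257 − D
Setting this equal to −11 kJ gives D = 268 kJ/mol.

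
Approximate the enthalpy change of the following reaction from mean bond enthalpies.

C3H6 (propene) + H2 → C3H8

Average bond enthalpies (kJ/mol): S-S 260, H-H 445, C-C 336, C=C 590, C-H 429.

Bonds broken (reactants):
  C-C: 1 × 336 = 336
  C-H: 6 × 429 = 2574
  C=C: 1 × 590 = 590
  H-H: 1 × 445 = 445
  Σ(broken) = 3945 kJ
Bonds formed (products):
  C-C: 2 × 336 = 672
  C-H: 8 × 429 = 3432
  Σ(formed) = 4104 kJ
ΔH = Σ(broken) − Σ(formed) = 3945 − 4104 = −159 kJ

ΔH ≈ −159 kJ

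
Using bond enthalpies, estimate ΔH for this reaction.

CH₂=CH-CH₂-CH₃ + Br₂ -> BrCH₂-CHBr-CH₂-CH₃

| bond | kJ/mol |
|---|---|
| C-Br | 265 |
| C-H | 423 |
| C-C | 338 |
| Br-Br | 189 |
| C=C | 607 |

Bonds broken (reactants):
  Br-Br: 1 × 189 = 189
  C-C: 2 × 338 = 676
  C-H: 8 × 423 = 3384
  C=C: 1 × 607 = 607
  Σ(broken) = 4856 kJ
Bonds formed (products):
  C-Br: 2 × 265 = 530
  C-C: 3 × 338 = 1014
  C-H: 8 × 423 = 3384
  Σ(formed) = 4928 kJ
ΔH = Σ(broken) − Σ(formed) = 4856 − 4928 = −72 kJ

ΔH ≈ −72 kJ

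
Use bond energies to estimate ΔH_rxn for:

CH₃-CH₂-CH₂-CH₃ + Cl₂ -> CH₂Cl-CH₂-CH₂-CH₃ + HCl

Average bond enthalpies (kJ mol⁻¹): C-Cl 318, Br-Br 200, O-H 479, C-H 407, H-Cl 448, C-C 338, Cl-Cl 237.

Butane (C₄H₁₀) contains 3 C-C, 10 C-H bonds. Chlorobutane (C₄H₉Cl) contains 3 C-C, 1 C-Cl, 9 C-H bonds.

Bonds broken (reactants):
  C-C: 3 × 338 = 1014
  C-H: 10 × 407 = 4070
  Cl-Cl: 1 × 237 = 237
  Σ(broken) = 5321 kJ
Bonds formed (products):
  C-C: 3 × 338 = 1014
  C-Cl: 1 × 318 = 318
  C-H: 9 × 407 = 3663
  H-Cl: 1 × 448 = 448
  Σ(formed) = 5443 kJ
ΔH = Σ(broken) − Σ(formed) = 5321 − 5443 = −122 kJ

ΔH ≈ −122 kJ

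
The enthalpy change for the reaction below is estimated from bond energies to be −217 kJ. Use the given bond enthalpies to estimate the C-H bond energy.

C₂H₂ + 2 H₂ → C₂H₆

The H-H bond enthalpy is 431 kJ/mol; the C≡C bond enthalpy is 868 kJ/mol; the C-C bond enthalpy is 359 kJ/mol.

D(C-H) ≈ 397 kJ/mol

Let D be the C-H bond energy.
Σ(broken) = 1×868 + 2×D + 2×431 = 1730 + 2D
Σ(formed) = 1×359 + 6×D = 359 + 6D
ΔH = Σ(broken) − Σ(formed) = (1730 + 2D) − (359 + 6D) = +1371 − 4D
Setting this equal to −217 kJ gives 4D = 1588, so D = 397 kJ/mol.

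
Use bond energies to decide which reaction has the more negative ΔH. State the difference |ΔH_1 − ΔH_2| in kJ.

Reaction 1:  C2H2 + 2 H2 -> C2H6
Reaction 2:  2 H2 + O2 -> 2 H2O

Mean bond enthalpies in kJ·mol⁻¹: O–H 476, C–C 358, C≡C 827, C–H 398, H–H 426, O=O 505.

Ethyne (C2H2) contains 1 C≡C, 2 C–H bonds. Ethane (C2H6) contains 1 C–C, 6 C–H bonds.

Reaction 1:
  Bonds broken (reactants):
    C≡C: 1 × 827 = 827
    C–H: 2 × 398 = 796
    H–H: 2 × 426 = 852
    Σ(broken) = 2475 kJ
  Bonds formed (products):
    C–C: 1 × 358 = 358
    C–H: 6 × 398 = 2388
    Σ(formed) = 2746 kJ
  ΔH_1 = 2475 − 2746 = −271 kJ
Reaction 2:
  Bonds broken (reactants):
    H–H: 2 × 426 = 852
    O=O: 1 × 505 = 505
    Σ(broken) = 1357 kJ
  Bonds formed (products):
    O–H: 4 × 476 = 1904
    Σ(formed) = 1904 kJ
  ΔH_2 = 1357 − 1904 = −547 kJ
ΔH_1 − ΔH_2 = +276 kJ, so reaction 2 has the more negative ΔH; |ΔH_1 − ΔH_2| = 276 kJ.

Reaction 2, by 276 kJ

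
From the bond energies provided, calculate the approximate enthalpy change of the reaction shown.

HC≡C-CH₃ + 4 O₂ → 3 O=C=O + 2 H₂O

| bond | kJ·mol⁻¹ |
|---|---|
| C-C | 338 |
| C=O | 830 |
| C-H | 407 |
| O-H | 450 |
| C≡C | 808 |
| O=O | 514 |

ΔH ≈ −1950 kJ

Bonds broken (reactants):
  C≡C: 1 × 808 = 808
  C-C: 1 × 338 = 338
  C-H: 4 × 407 = 1628
  O=O: 4 × 514 = 2056
  Σ(broken) = 4830 kJ
Bonds formed (products):
  C=O: 6 × 830 = 4980
  O-H: 4 × 450 = 1800
  Σ(formed) = 6780 kJ
ΔH = Σ(broken) − Σ(formed) = 4830 − 6780 = −1950 kJ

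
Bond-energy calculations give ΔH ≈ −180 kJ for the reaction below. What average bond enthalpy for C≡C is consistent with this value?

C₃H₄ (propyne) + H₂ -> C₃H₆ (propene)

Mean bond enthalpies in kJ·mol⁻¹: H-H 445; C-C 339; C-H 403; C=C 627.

D(C≡C) ≈ 808 kJ/mol

Let D be the C≡C bond energy.
Σ(broken) = 1×D + 1×339 + 4×403 + 1×445 = 2396 + D
Σ(formed) = 1×339 + 6×403 + 1×627 = 3384
ΔH = Σ(broken) − Σ(formed) = (2396 + D) − (3384) = −988 + D
Setting this equal to −180 kJ gives D = 808 kJ/mol.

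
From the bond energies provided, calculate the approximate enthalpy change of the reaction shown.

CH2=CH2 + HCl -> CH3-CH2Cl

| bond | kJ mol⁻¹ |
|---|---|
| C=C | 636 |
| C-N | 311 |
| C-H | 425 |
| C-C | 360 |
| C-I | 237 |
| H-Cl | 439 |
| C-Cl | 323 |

Bonds broken (reactants):
  C-H: 4 × 425 = 1700
  C=C: 1 × 636 = 636
  H-Cl: 1 × 439 = 439
  Σ(broken) = 2775 kJ
Bonds formed (products):
  C-C: 1 × 360 = 360
  C-Cl: 1 × 323 = 323
  C-H: 5 × 425 = 2125
  Σ(formed) = 2808 kJ
ΔH = Σ(broken) − Σ(formed) = 2775 − 2808 = −33 kJ

ΔH ≈ −33 kJ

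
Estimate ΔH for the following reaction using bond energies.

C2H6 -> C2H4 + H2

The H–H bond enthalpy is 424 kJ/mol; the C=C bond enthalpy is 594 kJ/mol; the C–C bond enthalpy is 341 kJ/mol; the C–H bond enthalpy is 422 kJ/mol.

ΔH ≈ +167 kJ

Bonds broken (reactants):
  C–C: 1 × 341 = 341
  C–H: 6 × 422 = 2532
  Σ(broken) = 2873 kJ
Bonds formed (products):
  C–H: 4 × 422 = 1688
  C=C: 1 × 594 = 594
  H–H: 1 × 424 = 424
  Σ(formed) = 2706 kJ
ΔH = Σ(broken) − Σ(formed) = 2873 − 2706 = +167 kJ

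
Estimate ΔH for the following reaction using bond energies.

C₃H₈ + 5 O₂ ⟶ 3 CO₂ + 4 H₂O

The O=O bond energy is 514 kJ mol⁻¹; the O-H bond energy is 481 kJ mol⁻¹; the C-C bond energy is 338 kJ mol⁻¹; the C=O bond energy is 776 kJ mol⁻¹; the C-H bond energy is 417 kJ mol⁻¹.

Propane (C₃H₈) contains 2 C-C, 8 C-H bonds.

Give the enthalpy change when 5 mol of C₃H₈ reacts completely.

Bonds broken (reactants):
  C-C: 2 × 338 = 676
  C-H: 8 × 417 = 3336
  O=O: 5 × 514 = 2570
  Σ(broken) = 6582 kJ
Bonds formed (products):
  C=O: 6 × 776 = 4656
  O-H: 8 × 481 = 3848
  Σ(formed) = 8504 kJ
ΔH = Σ(broken) − Σ(formed) = 6582 − 8504 = −1922 kJ
For 5× the reaction as written: 5 × (−1922) = −9610 kJ

ΔH = −9610 kJ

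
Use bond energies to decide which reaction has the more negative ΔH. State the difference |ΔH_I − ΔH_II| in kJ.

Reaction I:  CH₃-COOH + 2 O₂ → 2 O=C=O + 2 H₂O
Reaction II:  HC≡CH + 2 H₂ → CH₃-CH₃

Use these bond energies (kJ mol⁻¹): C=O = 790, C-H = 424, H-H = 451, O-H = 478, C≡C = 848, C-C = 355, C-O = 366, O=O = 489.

Reaction I:
  Bonds broken (reactants):
    C-C: 1 × 355 = 355
    C-H: 3 × 424 = 1272
    C-O: 1 × 366 = 366
    C=O: 1 × 790 = 790
    O-H: 1 × 478 = 478
    O=O: 2 × 489 = 978
    Σ(broken) = 4239 kJ
  Bonds formed (products):
    C=O: 4 × 790 = 3160
    O-H: 4 × 478 = 1912
    Σ(formed) = 5072 kJ
  ΔH_I = 4239 − 5072 = −833 kJ
Reaction II:
  Bonds broken (reactants):
    C≡C: 1 × 848 = 848
    C-H: 2 × 424 = 848
    H-H: 2 × 451 = 902
    Σ(broken) = 2598 kJ
  Bonds formed (products):
    C-C: 1 × 355 = 355
    C-H: 6 × 424 = 2544
    Σ(formed) = 2899 kJ
  ΔH_II = 2598 − 2899 = −301 kJ
ΔH_I − ΔH_II = −532 kJ, so reaction I has the more negative ΔH; |ΔH_I − ΔH_II| = 532 kJ.

Reaction I, by 532 kJ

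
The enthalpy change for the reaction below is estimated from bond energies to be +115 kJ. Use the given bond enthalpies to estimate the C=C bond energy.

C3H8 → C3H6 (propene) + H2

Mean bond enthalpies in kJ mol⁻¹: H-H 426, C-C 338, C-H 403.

D(C=C) ≈ 603 kJ/mol

Let D be the C=C bond energy.
Σ(broken) = 2×338 + 8×403 = 3900
Σ(formed) = 1×338 + 6×403 + 1×D + 1×426 = 3182 + D
ΔH = Σ(broken) − Σ(formed) = (3900) − (3182 + D) = +718 − D
Setting this equal to +115 kJ gives D = 603 kJ/mol.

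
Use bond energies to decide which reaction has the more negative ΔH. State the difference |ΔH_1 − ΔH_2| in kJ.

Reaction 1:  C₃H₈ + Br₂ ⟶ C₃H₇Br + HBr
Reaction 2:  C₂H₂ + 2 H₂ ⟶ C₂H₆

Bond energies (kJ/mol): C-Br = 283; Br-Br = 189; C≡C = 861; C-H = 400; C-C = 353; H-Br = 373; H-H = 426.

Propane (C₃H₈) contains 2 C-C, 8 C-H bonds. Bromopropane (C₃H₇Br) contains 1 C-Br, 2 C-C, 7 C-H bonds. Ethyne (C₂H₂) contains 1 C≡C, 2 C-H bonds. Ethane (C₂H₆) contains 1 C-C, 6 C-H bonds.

Reaction 2, by 173 kJ

Reaction 1:
  Bonds broken (reactants):
    Br-Br: 1 × 189 = 189
    C-C: 2 × 353 = 706
    C-H: 8 × 400 = 3200
    Σ(broken) = 4095 kJ
  Bonds formed (products):
    C-Br: 1 × 283 = 283
    C-C: 2 × 353 = 706
    C-H: 7 × 400 = 2800
    H-Br: 1 × 373 = 373
    Σ(formed) = 4162 kJ
  ΔH_1 = 4095 − 4162 = −67 kJ
Reaction 2:
  Bonds broken (reactants):
    C≡C: 1 × 861 = 861
    C-H: 2 × 400 = 800
    H-H: 2 × 426 = 852
    Σ(broken) = 2513 kJ
  Bonds formed (products):
    C-C: 1 × 353 = 353
    C-H: 6 × 400 = 2400
    Σ(formed) = 2753 kJ
  ΔH_2 = 2513 − 2753 = −240 kJ
ΔH_1 − ΔH_2 = +173 kJ, so reaction 2 has the more negative ΔH; |ΔH_1 − ΔH_2| = 173 kJ.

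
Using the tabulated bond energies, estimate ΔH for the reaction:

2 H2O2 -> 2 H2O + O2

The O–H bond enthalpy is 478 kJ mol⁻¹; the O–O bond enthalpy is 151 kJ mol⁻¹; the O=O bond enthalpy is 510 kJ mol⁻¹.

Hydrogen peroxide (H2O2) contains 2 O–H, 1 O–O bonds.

Bonds broken (reactants):
  O–H: 4 × 478 = 1912
  O–O: 2 × 151 = 302
  Σ(broken) = 2214 kJ
Bonds formed (products):
  O–H: 4 × 478 = 1912
  O=O: 1 × 510 = 510
  Σ(formed) = 2422 kJ
ΔH = Σ(broken) − Σ(formed) = 2214 − 2422 = −208 kJ

ΔH ≈ −208 kJ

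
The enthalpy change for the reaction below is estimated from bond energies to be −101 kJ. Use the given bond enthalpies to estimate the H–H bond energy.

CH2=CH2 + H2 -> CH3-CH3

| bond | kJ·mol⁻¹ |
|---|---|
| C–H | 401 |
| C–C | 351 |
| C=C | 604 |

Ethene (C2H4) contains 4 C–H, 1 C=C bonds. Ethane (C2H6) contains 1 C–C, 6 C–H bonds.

D(H–H) ≈ 448 kJ/mol

Let D be the H–H bond energy.
Σ(broken) = 4×401 + 1×604 + 1×D = 2208 + D
Σ(formed) = 1×351 + 6×401 = 2757
ΔH = Σ(broken) − Σ(formed) = (2208 + D) − (2757) = −549 + D
Setting this equal to −101 kJ gives D = 448 kJ/mol.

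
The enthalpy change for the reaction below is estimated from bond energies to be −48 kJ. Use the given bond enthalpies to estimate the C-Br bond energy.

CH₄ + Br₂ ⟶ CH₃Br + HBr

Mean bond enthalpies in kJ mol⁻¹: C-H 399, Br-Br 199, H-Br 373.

D(C-Br) ≈ 273 kJ/mol

Let D be the C-Br bond energy.
Σ(broken) = 1×199 + 4×399 = 1795
Σ(formed) = 1×D + 3×399 + 1×373 = 1570 + D
ΔH = Σ(broken) − Σ(formed) = (1795) − (1570 + D) = +225 − D
Setting this equal to −48 kJ gives D = 273 kJ/mol.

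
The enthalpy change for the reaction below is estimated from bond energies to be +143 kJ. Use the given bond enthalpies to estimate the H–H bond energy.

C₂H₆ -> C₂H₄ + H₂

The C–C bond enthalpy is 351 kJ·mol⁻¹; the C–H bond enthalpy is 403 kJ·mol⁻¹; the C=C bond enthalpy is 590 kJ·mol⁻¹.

D(H–H) ≈ 424 kJ/mol

Let D be the H–H bond energy.
Σ(broken) = 1×351 + 6×403 = 2769
Σ(formed) = 4×403 + 1×590 + 1×D = 2202 + D
ΔH = Σ(broken) − Σ(formed) = (2769) − (2202 + D) = +567 − D
Setting this equal to +143 kJ gives D = 424 kJ/mol.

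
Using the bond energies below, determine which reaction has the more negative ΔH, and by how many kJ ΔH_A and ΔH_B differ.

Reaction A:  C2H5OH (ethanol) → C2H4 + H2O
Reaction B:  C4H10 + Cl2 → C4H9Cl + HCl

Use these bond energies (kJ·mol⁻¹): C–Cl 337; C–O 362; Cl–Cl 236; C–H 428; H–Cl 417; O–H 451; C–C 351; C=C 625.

Reaction B, by 155 kJ

Reaction A:
  Bonds broken (reactants):
    C–C: 1 × 351 = 351
    C–H: 5 × 428 = 2140
    C–O: 1 × 362 = 362
    O–H: 1 × 451 = 451
    Σ(broken) = 3304 kJ
  Bonds formed (products):
    C–H: 4 × 428 = 1712
    C=C: 1 × 625 = 625
    O–H: 2 × 451 = 902
    Σ(formed) = 3239 kJ
  ΔH_A = 3304 − 3239 = +65 kJ
Reaction B:
  Bonds broken (reactants):
    C–C: 3 × 351 = 1053
    C–H: 10 × 428 = 4280
    Cl–Cl: 1 × 236 = 236
    Σ(broken) = 5569 kJ
  Bonds formed (products):
    C–C: 3 × 351 = 1053
    C–Cl: 1 × 337 = 337
    C–H: 9 × 428 = 3852
    H–Cl: 1 × 417 = 417
    Σ(formed) = 5659 kJ
  ΔH_B = 5569 − 5659 = −90 kJ
ΔH_A − ΔH_B = +155 kJ, so reaction B has the more negative ΔH; |ΔH_A − ΔH_B| = 155 kJ.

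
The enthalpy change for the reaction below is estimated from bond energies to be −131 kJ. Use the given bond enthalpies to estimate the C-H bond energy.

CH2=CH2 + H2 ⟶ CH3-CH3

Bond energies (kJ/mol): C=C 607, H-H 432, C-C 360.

Let D be the C-H bond energy.
Σ(broken) = 4×D + 1×607 + 1×432 = 1039 + 4D
Σ(formed) = 1×360 + 6×D = 360 + 6D
ΔH = Σ(broken) − Σ(formed) = (1039 + 4D) − (360 + 6D) = +679 − 2D
Setting this equal to −131 kJ gives 2D = 810, so D = 405 kJ/mol.

D(C-H) ≈ 405 kJ/mol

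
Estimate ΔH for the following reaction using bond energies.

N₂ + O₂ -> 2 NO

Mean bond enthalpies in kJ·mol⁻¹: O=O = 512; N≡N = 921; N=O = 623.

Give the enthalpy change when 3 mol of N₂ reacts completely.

ΔH = +561 kJ

Bonds broken (reactants):
  N≡N: 1 × 921 = 921
  O=O: 1 × 512 = 512
  Σ(broken) = 1433 kJ
Bonds formed (products):
  N=O: 2 × 623 = 1246
  Σ(formed) = 1246 kJ
ΔH = Σ(broken) − Σ(formed) = 1433 − 1246 = +187 kJ
For 3× the reaction as written: 3 × (+187) = +561 kJ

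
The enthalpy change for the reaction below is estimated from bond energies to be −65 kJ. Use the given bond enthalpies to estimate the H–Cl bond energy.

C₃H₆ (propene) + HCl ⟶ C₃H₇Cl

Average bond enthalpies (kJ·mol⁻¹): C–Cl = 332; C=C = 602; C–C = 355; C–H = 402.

Let D be the H–Cl bond energy.
Σ(broken) = 1×355 + 6×402 + 1×602 + 1×D = 3369 + D
Σ(formed) = 2×355 + 1×332 + 7×402 = 3856
ΔH = Σ(broken) − Σ(formed) = (3369 + D) − (3856) = −487 + D
Setting this equal to −65 kJ gives D = 422 kJ/mol.

D(H–Cl) ≈ 422 kJ/mol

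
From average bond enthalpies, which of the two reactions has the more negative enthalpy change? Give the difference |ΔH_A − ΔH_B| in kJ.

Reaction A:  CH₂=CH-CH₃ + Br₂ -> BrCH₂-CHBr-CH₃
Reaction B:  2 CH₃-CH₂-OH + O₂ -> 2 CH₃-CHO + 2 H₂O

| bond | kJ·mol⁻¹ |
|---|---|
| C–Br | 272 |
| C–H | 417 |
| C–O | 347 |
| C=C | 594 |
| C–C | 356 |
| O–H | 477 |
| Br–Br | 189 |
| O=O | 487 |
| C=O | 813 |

Reaction B, by 448 kJ

Reaction A:
  Bonds broken (reactants):
    Br–Br: 1 × 189 = 189
    C–C: 1 × 356 = 356
    C–H: 6 × 417 = 2502
    C=C: 1 × 594 = 594
    Σ(broken) = 3641 kJ
  Bonds formed (products):
    C–Br: 2 × 272 = 544
    C–C: 2 × 356 = 712
    C–H: 6 × 417 = 2502
    Σ(formed) = 3758 kJ
  ΔH_A = 3641 − 3758 = −117 kJ
Reaction B:
  Bonds broken (reactants):
    C–C: 2 × 356 = 712
    C–H: 10 × 417 = 4170
    C–O: 2 × 347 = 694
    O–H: 2 × 477 = 954
    O=O: 1 × 487 = 487
    Σ(broken) = 7017 kJ
  Bonds formed (products):
    C–C: 2 × 356 = 712
    C–H: 8 × 417 = 3336
    C=O: 2 × 813 = 1626
    O–H: 4 × 477 = 1908
    Σ(formed) = 7582 kJ
  ΔH_B = 7017 − 7582 = −565 kJ
ΔH_A − ΔH_B = +448 kJ, so reaction B has the more negative ΔH; |ΔH_A − ΔH_B| = 448 kJ.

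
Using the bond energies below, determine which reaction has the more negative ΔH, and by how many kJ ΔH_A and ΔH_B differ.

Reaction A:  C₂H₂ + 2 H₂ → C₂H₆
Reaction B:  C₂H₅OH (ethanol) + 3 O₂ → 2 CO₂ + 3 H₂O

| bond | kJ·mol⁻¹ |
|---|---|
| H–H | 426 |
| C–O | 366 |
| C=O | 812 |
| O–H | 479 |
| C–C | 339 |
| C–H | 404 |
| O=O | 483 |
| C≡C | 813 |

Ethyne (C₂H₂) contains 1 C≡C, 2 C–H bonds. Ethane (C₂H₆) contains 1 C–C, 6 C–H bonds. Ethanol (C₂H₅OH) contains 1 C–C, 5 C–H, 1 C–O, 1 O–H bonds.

Reaction B, by 1179 kJ

Reaction A:
  Bonds broken (reactants):
    C≡C: 1 × 813 = 813
    C–H: 2 × 404 = 808
    H–H: 2 × 426 = 852
    Σ(broken) = 2473 kJ
  Bonds formed (products):
    C–C: 1 × 339 = 339
    C–H: 6 × 404 = 2424
    Σ(formed) = 2763 kJ
  ΔH_A = 2473 − 2763 = −290 kJ
Reaction B:
  Bonds broken (reactants):
    C–C: 1 × 339 = 339
    C–H: 5 × 404 = 2020
    C–O: 1 × 366 = 366
    O–H: 1 × 479 = 479
    O=O: 3 × 483 = 1449
    Σ(broken) = 4653 kJ
  Bonds formed (products):
    C=O: 4 × 812 = 3248
    O–H: 6 × 479 = 2874
    Σ(formed) = 6122 kJ
  ΔH_B = 4653 − 6122 = −1469 kJ
ΔH_A − ΔH_B = +1179 kJ, so reaction B has the more negative ΔH; |ΔH_A − ΔH_B| = 1179 kJ.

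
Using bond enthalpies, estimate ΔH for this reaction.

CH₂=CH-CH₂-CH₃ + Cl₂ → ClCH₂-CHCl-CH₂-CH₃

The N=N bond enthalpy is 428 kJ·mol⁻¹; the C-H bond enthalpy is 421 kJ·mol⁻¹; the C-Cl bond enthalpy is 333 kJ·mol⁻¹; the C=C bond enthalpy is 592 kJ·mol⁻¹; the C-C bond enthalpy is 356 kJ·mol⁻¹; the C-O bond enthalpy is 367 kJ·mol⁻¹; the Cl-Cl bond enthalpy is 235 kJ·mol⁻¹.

ΔH ≈ −195 kJ

Bonds broken (reactants):
  C-C: 2 × 356 = 712
  C-H: 8 × 421 = 3368
  C=C: 1 × 592 = 592
  Cl-Cl: 1 × 235 = 235
  Σ(broken) = 4907 kJ
Bonds formed (products):
  C-C: 3 × 356 = 1068
  C-Cl: 2 × 333 = 666
  C-H: 8 × 421 = 3368
  Σ(formed) = 5102 kJ
ΔH = Σ(broken) − Σ(formed) = 4907 − 5102 = −195 kJ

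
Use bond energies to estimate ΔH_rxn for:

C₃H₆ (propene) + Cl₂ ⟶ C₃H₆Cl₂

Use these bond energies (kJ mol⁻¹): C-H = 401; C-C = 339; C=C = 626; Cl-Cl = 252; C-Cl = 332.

Bonds broken (reactants):
  C-C: 1 × 339 = 339
  C-H: 6 × 401 = 2406
  C=C: 1 × 626 = 626
  Cl-Cl: 1 × 252 = 252
  Σ(broken) = 3623 kJ
Bonds formed (products):
  C-C: 2 × 339 = 678
  C-Cl: 2 × 332 = 664
  C-H: 6 × 401 = 2406
  Σ(formed) = 3748 kJ
ΔH = Σ(broken) − Σ(formed) = 3623 − 3748 = −125 kJ

ΔH ≈ −125 kJ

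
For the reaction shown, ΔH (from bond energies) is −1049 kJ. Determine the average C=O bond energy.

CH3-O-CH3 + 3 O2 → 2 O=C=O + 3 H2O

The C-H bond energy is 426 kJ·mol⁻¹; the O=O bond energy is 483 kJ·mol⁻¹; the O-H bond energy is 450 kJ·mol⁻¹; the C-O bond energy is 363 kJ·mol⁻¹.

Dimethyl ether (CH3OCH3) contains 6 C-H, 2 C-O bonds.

D(C=O) ≈ 770 kJ/mol

Let D be the C=O bond energy.
Σ(broken) = 6×426 + 2×363 + 3×483 = 4731
Σ(formed) = 4×D + 6×450 = 2700 + 4D
ΔH = Σ(broken) − Σ(formed) = (4731) − (2700 + 4D) = +2031 − 4D
Setting this equal to −1049 kJ gives 4D = 3080, so D = 770 kJ/mol.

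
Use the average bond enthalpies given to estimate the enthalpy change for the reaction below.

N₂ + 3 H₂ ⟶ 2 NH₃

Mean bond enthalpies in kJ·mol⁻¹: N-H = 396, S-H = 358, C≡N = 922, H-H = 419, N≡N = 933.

Bonds broken (reactants):
  H-H: 3 × 419 = 1257
  N≡N: 1 × 933 = 933
  Σ(broken) = 2190 kJ
Bonds formed (products):
  N-H: 6 × 396 = 2376
  Σ(formed) = 2376 kJ
ΔH = Σ(broken) − Σ(formed) = 2190 − 2376 = −186 kJ

ΔH ≈ −186 kJ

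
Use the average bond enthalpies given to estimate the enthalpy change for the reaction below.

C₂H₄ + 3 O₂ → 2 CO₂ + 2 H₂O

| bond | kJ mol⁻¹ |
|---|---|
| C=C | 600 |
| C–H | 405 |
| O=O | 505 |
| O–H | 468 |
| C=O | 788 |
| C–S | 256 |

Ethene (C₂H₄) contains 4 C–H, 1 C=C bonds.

ΔH ≈ −1289 kJ

Bonds broken (reactants):
  C–H: 4 × 405 = 1620
  C=C: 1 × 600 = 600
  O=O: 3 × 505 = 1515
  Σ(broken) = 3735 kJ
Bonds formed (products):
  C=O: 4 × 788 = 3152
  O–H: 4 × 468 = 1872
  Σ(formed) = 5024 kJ
ΔH = Σ(broken) − Σ(formed) = 3735 − 5024 = −1289 kJ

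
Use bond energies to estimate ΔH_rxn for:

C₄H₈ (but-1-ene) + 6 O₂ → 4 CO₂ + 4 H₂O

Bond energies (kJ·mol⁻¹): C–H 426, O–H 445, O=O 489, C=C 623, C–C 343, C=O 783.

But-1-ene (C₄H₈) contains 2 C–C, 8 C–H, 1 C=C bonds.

Bonds broken (reactants):
  C–C: 2 × 343 = 686
  C–H: 8 × 426 = 3408
  C=C: 1 × 623 = 623
  O=O: 6 × 489 = 2934
  Σ(broken) = 7651 kJ
Bonds formed (products):
  C=O: 8 × 783 = 6264
  O–H: 8 × 445 = 3560
  Σ(formed) = 9824 kJ
ΔH = Σ(broken) − Σ(formed) = 7651 − 9824 = −2173 kJ

ΔH ≈ −2173 kJ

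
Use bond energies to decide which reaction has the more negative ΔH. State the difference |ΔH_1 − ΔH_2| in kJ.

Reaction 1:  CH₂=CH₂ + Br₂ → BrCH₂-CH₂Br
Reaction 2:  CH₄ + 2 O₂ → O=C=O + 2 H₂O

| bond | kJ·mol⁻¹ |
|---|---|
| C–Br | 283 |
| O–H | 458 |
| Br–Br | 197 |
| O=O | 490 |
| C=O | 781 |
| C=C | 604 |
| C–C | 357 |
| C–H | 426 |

Reaction 1:
  Bonds broken (reactants):
    Br–Br: 1 × 197 = 197
    C–H: 4 × 426 = 1704
    C=C: 1 × 604 = 604
    Σ(broken) = 2505 kJ
  Bonds formed (products):
    C–Br: 2 × 283 = 566
    C–C: 1 × 357 = 357
    C–H: 4 × 426 = 1704
    Σ(formed) = 2627 kJ
  ΔH_1 = 2505 − 2627 = −122 kJ
Reaction 2:
  Bonds broken (reactants):
    C–H: 4 × 426 = 1704
    O=O: 2 × 490 = 980
    Σ(broken) = 2684 kJ
  Bonds formed (products):
    C=O: 2 × 781 = 1562
    O–H: 4 × 458 = 1832
    Σ(formed) = 3394 kJ
  ΔH_2 = 2684 − 3394 = −710 kJ
ΔH_1 − ΔH_2 = +588 kJ, so reaction 2 has the more negative ΔH; |ΔH_1 − ΔH_2| = 588 kJ.

Reaction 2, by 588 kJ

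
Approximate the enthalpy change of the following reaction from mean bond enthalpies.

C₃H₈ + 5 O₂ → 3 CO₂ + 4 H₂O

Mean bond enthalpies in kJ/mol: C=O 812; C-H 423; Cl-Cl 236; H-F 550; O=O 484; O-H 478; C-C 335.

ΔH ≈ −2222 kJ

Bonds broken (reactants):
  C-C: 2 × 335 = 670
  C-H: 8 × 423 = 3384
  O=O: 5 × 484 = 2420
  Σ(broken) = 6474 kJ
Bonds formed (products):
  C=O: 6 × 812 = 4872
  O-H: 8 × 478 = 3824
  Σ(formed) = 8696 kJ
ΔH = Σ(broken) − Σ(formed) = 6474 − 8696 = −2222 kJ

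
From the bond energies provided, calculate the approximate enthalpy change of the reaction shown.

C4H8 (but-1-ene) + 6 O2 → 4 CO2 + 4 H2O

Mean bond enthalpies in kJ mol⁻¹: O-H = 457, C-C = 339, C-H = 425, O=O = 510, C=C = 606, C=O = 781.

ΔH ≈ −2160 kJ

Bonds broken (reactants):
  C-C: 2 × 339 = 678
  C-H: 8 × 425 = 3400
  C=C: 1 × 606 = 606
  O=O: 6 × 510 = 3060
  Σ(broken) = 7744 kJ
Bonds formed (products):
  C=O: 8 × 781 = 6248
  O-H: 8 × 457 = 3656
  Σ(formed) = 9904 kJ
ΔH = Σ(broken) − Σ(formed) = 7744 − 9904 = −2160 kJ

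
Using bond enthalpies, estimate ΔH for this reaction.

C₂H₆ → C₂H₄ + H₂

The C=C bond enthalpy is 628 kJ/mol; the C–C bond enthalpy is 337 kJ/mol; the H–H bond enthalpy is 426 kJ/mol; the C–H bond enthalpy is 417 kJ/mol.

Bonds broken (reactants):
  C–C: 1 × 337 = 337
  C–H: 6 × 417 = 2502
  Σ(broken) = 2839 kJ
Bonds formed (products):
  C–H: 4 × 417 = 1668
  C=C: 1 × 628 = 628
  H–H: 1 × 426 = 426
  Σ(formed) = 2722 kJ
ΔH = Σ(broken) − Σ(formed) = 2839 − 2722 = +117 kJ

ΔH ≈ +117 kJ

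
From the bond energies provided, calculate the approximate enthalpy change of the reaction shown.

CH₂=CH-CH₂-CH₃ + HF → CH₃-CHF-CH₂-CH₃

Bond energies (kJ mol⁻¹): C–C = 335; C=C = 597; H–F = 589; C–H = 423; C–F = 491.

Bonds broken (reactants):
  C–C: 2 × 335 = 670
  C–H: 8 × 423 = 3384
  C=C: 1 × 597 = 597
  H–F: 1 × 589 = 589
  Σ(broken) = 5240 kJ
Bonds formed (products):
  C–C: 3 × 335 = 1005
  C–F: 1 × 491 = 491
  C–H: 9 × 423 = 3807
  Σ(formed) = 5303 kJ
ΔH = Σ(broken) − Σ(formed) = 5240 − 5303 = −63 kJ

ΔH ≈ −63 kJ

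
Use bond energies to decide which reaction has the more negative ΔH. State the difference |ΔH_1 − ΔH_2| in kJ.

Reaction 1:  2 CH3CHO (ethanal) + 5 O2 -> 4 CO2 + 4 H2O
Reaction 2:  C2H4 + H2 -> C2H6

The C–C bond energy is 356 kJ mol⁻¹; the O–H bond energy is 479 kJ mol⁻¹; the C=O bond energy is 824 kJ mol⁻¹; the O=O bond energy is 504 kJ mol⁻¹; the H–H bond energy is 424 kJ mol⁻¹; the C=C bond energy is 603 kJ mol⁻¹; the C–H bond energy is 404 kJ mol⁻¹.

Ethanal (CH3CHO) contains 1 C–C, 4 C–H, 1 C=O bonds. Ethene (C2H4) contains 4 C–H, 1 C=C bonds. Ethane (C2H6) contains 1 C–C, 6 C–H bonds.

Reaction 1:
  Bonds broken (reactants):
    C–C: 2 × 356 = 712
    C–H: 8 × 404 = 3232
    C=O: 2 × 824 = 1648
    O=O: 5 × 504 = 2520
    Σ(broken) = 8112 kJ
  Bonds formed (products):
    C=O: 8 × 824 = 6592
    O–H: 8 × 479 = 3832
    Σ(formed) = 10424 kJ
  ΔH_1 = 8112 − 10424 = −2312 kJ
Reaction 2:
  Bonds broken (reactants):
    C–H: 4 × 404 = 1616
    C=C: 1 × 603 = 603
    H–H: 1 × 424 = 424
    Σ(broken) = 2643 kJ
  Bonds formed (products):
    C–C: 1 × 356 = 356
    C–H: 6 × 404 = 2424
    Σ(formed) = 2780 kJ
  ΔH_2 = 2643 − 2780 = −137 kJ
ΔH_1 − ΔH_2 = −2175 kJ, so reaction 1 has the more negative ΔH; |ΔH_1 − ΔH_2| = 2175 kJ.

Reaction 1, by 2175 kJ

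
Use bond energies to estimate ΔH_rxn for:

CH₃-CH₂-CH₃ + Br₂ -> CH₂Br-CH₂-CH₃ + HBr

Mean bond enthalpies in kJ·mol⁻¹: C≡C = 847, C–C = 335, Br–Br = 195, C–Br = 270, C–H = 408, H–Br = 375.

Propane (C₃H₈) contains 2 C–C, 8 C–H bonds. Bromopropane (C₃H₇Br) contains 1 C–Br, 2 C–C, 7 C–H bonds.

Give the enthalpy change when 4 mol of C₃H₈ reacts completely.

ΔH = −168 kJ

Bonds broken (reactants):
  Br–Br: 1 × 195 = 195
  C–C: 2 × 335 = 670
  C–H: 8 × 408 = 3264
  Σ(broken) = 4129 kJ
Bonds formed (products):
  C–Br: 1 × 270 = 270
  C–C: 2 × 335 = 670
  C–H: 7 × 408 = 2856
  H–Br: 1 × 375 = 375
  Σ(formed) = 4171 kJ
ΔH = Σ(broken) − Σ(formed) = 4129 − 4171 = −42 kJ
For 4× the reaction as written: 4 × (−42) = −168 kJ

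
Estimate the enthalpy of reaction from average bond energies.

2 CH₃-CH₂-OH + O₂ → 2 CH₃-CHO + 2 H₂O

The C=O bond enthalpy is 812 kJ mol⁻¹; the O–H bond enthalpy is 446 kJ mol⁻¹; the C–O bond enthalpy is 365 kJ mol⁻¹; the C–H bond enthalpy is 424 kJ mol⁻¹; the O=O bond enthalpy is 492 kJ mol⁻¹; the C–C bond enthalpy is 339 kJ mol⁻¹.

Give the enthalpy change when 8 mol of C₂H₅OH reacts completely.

ΔH = −1784 kJ

Bonds broken (reactants):
  C–C: 2 × 339 = 678
  C–H: 10 × 424 = 4240
  C–O: 2 × 365 = 730
  O–H: 2 × 446 = 892
  O=O: 1 × 492 = 492
  Σ(broken) = 7032 kJ
Bonds formed (products):
  C–C: 2 × 339 = 678
  C–H: 8 × 424 = 3392
  C=O: 2 × 812 = 1624
  O–H: 4 × 446 = 1784
  Σ(formed) = 7478 kJ
ΔH = Σ(broken) − Σ(formed) = 7032 − 7478 = −446 kJ
For 4× the reaction as written: 4 × (−446) = −1784 kJ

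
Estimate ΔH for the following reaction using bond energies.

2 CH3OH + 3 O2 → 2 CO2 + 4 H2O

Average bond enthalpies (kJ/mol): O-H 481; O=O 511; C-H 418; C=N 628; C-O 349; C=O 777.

ΔH ≈ −1255 kJ

Bonds broken (reactants):
  C-H: 6 × 418 = 2508
  C-O: 2 × 349 = 698
  O-H: 2 × 481 = 962
  O=O: 3 × 511 = 1533
  Σ(broken) = 5701 kJ
Bonds formed (products):
  C=O: 4 × 777 = 3108
  O-H: 8 × 481 = 3848
  Σ(formed) = 6956 kJ
ΔH = Σ(broken) − Σ(formed) = 5701 − 6956 = −1255 kJ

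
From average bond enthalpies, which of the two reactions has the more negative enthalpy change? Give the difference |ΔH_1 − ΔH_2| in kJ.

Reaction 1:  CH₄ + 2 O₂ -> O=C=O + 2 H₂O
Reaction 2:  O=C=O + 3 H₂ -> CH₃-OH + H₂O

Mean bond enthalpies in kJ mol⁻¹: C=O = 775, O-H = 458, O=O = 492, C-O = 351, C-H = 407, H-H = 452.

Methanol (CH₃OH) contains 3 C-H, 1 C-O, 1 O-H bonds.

Reaction 1, by 730 kJ

Reaction 1:
  Bonds broken (reactants):
    C-H: 4 × 407 = 1628
    O=O: 2 × 492 = 984
    Σ(broken) = 2612 kJ
  Bonds formed (products):
    C=O: 2 × 775 = 1550
    O-H: 4 × 458 = 1832
    Σ(formed) = 3382 kJ
  ΔH_1 = 2612 − 3382 = −770 kJ
Reaction 2:
  Bonds broken (reactants):
    C=O: 2 × 775 = 1550
    H-H: 3 × 452 = 1356
    Σ(broken) = 2906 kJ
  Bonds formed (products):
    C-H: 3 × 407 = 1221
    C-O: 1 × 351 = 351
    O-H: 3 × 458 = 1374
    Σ(formed) = 2946 kJ
  ΔH_2 = 2906 − 2946 = −40 kJ
ΔH_1 − ΔH_2 = −730 kJ, so reaction 1 has the more negative ΔH; |ΔH_1 − ΔH_2| = 730 kJ.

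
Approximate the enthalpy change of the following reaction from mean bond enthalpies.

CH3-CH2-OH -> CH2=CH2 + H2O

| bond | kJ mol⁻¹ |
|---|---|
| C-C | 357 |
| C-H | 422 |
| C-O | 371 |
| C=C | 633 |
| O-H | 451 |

Bonds broken (reactants):
  C-C: 1 × 357 = 357
  C-H: 5 × 422 = 2110
  C-O: 1 × 371 = 371
  O-H: 1 × 451 = 451
  Σ(broken) = 3289 kJ
Bonds formed (products):
  C-H: 4 × 422 = 1688
  C=C: 1 × 633 = 633
  O-H: 2 × 451 = 902
  Σ(formed) = 3223 kJ
ΔH = Σ(broken) − Σ(formed) = 3289 − 3223 = +66 kJ

ΔH ≈ +66 kJ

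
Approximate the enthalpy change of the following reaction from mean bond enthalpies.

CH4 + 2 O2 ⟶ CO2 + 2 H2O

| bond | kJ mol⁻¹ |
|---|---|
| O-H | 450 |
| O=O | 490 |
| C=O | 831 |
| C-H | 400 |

Bonds broken (reactants):
  C-H: 4 × 400 = 1600
  O=O: 2 × 490 = 980
  Σ(broken) = 2580 kJ
Bonds formed (products):
  C=O: 2 × 831 = 1662
  O-H: 4 × 450 = 1800
  Σ(formed) = 3462 kJ
ΔH = Σ(broken) − Σ(formed) = 2580 − 3462 = −882 kJ

ΔH ≈ −882 kJ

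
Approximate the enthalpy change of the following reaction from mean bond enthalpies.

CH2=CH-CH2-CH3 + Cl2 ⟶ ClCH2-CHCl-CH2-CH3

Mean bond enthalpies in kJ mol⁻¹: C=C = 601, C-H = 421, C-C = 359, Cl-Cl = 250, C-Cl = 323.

ΔH ≈ −154 kJ

Bonds broken (reactants):
  C-C: 2 × 359 = 718
  C-H: 8 × 421 = 3368
  C=C: 1 × 601 = 601
  Cl-Cl: 1 × 250 = 250
  Σ(broken) = 4937 kJ
Bonds formed (products):
  C-C: 3 × 359 = 1077
  C-Cl: 2 × 323 = 646
  C-H: 8 × 421 = 3368
  Σ(formed) = 5091 kJ
ΔH = Σ(broken) − Σ(formed) = 4937 − 5091 = −154 kJ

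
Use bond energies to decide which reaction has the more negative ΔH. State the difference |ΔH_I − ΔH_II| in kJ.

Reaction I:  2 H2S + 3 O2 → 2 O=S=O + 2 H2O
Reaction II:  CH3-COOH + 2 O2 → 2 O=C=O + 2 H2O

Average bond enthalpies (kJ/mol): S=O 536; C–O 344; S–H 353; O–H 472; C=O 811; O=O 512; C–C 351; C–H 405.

Reaction I, by 169 kJ

Reaction I:
  Bonds broken (reactants):
    O=O: 3 × 512 = 1536
    S–H: 4 × 353 = 1412
    Σ(broken) = 2948 kJ
  Bonds formed (products):
    O–H: 4 × 472 = 1888
    S=O: 4 × 536 = 2144
    Σ(formed) = 4032 kJ
  ΔH_I = 2948 − 4032 = −1084 kJ
Reaction II:
  Bonds broken (reactants):
    C–C: 1 × 351 = 351
    C–H: 3 × 405 = 1215
    C–O: 1 × 344 = 344
    C=O: 1 × 811 = 811
    O–H: 1 × 472 = 472
    O=O: 2 × 512 = 1024
    Σ(broken) = 4217 kJ
  Bonds formed (products):
    C=O: 4 × 811 = 3244
    O–H: 4 × 472 = 1888
    Σ(formed) = 5132 kJ
  ΔH_II = 4217 − 5132 = −915 kJ
ΔH_I − ΔH_II = −169 kJ, so reaction I has the more negative ΔH; |ΔH_I − ΔH_II| = 169 kJ.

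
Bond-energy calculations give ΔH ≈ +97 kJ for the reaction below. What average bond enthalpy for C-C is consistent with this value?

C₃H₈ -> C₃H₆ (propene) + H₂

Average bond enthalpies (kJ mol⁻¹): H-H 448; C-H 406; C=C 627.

D(C-C) ≈ 360 kJ/mol

Let D be the C-C bond energy.
Σ(broken) = 2×D + 8×406 = 3248 + 2D
Σ(formed) = 1×D + 6×406 + 1×627 + 1×448 = 3511 + D
ΔH = Σ(broken) − Σ(formed) = (3248 + 2D) − (3511 + D) = −263 + D
Setting this equal to +97 kJ gives D = 360 kJ/mol.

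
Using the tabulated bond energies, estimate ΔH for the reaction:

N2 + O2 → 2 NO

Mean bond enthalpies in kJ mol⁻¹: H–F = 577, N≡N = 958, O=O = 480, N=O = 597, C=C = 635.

Bonds broken (reactants):
  N≡N: 1 × 958 = 958
  O=O: 1 × 480 = 480
  Σ(broken) = 1438 kJ
Bonds formed (products):
  N=O: 2 × 597 = 1194
  Σ(formed) = 1194 kJ
ΔH = Σ(broken) − Σ(formed) = 1438 − 1194 = +244 kJ

ΔH ≈ +244 kJ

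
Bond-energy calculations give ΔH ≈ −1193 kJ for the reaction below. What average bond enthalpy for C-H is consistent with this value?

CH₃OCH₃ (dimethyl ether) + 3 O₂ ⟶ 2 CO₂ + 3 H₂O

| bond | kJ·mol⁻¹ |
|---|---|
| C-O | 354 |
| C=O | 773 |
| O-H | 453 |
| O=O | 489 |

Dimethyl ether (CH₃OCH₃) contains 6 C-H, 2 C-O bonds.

D(C-H) ≈ 407 kJ/mol

Let D be the C-H bond energy.
Σ(broken) = 6×D + 2×354 + 3×489 = 2175 + 6D
Σ(formed) = 4×773 + 6×453 = 5810
ΔH = Σ(broken) − Σ(formed) = (2175 + 6D) − (5810) = −3635 + 6D
Setting this equal to −1193 kJ gives 6D = 2442, so D = 407 kJ/mol.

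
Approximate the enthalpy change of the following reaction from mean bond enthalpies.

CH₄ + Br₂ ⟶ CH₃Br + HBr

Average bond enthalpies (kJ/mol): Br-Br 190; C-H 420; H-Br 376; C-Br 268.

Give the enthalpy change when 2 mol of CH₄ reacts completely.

Bonds broken (reactants):
  Br-Br: 1 × 190 = 190
  C-H: 4 × 420 = 1680
  Σ(broken) = 1870 kJ
Bonds formed (products):
  C-Br: 1 × 268 = 268
  C-H: 3 × 420 = 1260
  H-Br: 1 × 376 = 376
  Σ(formed) = 1904 kJ
ΔH = Σ(broken) − Σ(formed) = 1870 − 1904 = −34 kJ
For 2× the reaction as written: 2 × (−34) = −68 kJ

ΔH = −68 kJ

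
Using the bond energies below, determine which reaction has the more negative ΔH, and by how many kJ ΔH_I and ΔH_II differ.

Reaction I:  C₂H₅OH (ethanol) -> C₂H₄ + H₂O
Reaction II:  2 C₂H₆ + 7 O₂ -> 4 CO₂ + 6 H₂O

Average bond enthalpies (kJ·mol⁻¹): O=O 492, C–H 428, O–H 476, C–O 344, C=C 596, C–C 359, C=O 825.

Reaction II, by 3073 kJ

Reaction I:
  Bonds broken (reactants):
    C–C: 1 × 359 = 359
    C–H: 5 × 428 = 2140
    C–O: 1 × 344 = 344
    O–H: 1 × 476 = 476
    Σ(broken) = 3319 kJ
  Bonds formed (products):
    C–H: 4 × 428 = 1712
    C=C: 1 × 596 = 596
    O–H: 2 × 476 = 952
    Σ(formed) = 3260 kJ
  ΔH_I = 3319 − 3260 = +59 kJ
Reaction II:
  Bonds broken (reactants):
    C–C: 2 × 359 = 718
    C–H: 12 × 428 = 5136
    O=O: 7 × 492 = 3444
    Σ(broken) = 9298 kJ
  Bonds formed (products):
    C=O: 8 × 825 = 6600
    O–H: 12 × 476 = 5712
    Σ(formed) = 12312 kJ
  ΔH_II = 9298 − 12312 = −3014 kJ
ΔH_I − ΔH_II = +3073 kJ, so reaction II has the more negative ΔH; |ΔH_I − ΔH_II| = 3073 kJ.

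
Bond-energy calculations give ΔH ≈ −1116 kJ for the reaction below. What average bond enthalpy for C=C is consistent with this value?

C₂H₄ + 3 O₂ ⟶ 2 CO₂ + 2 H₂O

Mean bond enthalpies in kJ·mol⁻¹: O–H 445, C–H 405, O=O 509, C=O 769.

D(C=C) ≈ 593 kJ/mol

Let D be the C=C bond energy.
Σ(broken) = 4×405 + 1×D + 3×509 = 3147 + D
Σ(formed) = 4×769 + 4×445 = 4856
ΔH = Σ(broken) − Σ(formed) = (3147 + D) − (4856) = −1709 + D
Setting this equal to −1116 kJ gives D = 593 kJ/mol.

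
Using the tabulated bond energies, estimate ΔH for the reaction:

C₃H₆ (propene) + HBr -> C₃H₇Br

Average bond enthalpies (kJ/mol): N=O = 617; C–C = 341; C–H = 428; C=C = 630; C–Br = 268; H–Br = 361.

Bonds broken (reactants):
  C–C: 1 × 341 = 341
  C–H: 6 × 428 = 2568
  C=C: 1 × 630 = 630
  H–Br: 1 × 361 = 361
  Σ(broken) = 3900 kJ
Bonds formed (products):
  C–Br: 1 × 268 = 268
  C–C: 2 × 341 = 682
  C–H: 7 × 428 = 2996
  Σ(formed) = 3946 kJ
ΔH = Σ(broken) − Σ(formed) = 3900 − 3946 = −46 kJ

ΔH ≈ −46 kJ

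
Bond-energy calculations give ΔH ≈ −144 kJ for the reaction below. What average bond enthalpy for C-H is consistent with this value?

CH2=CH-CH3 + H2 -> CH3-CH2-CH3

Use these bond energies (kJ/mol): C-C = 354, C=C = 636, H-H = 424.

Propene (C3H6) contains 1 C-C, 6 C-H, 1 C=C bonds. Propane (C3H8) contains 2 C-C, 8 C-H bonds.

Let D be the C-H bond energy.
Σ(broken) = 1×354 + 6×D + 1×636 + 1×424 = 1414 + 6D
Σ(formed) = 2×354 + 8×D = 708 + 8D
ΔH = Σ(broken) − Σ(formed) = (1414 + 6D) − (708 + 8D) = +706 − 2D
Setting this equal to −144 kJ gives 2D = 850, so D = 425 kJ/mol.

D(C-H) ≈ 425 kJ/mol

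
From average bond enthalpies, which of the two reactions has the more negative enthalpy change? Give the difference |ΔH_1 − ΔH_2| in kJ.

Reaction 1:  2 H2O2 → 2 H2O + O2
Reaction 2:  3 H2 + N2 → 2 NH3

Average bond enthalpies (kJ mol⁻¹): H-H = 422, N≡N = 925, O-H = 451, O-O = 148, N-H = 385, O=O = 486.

Reaction 1:
  Bonds broken (reactants):
    O-H: 4 × 451 = 1804
    O-O: 2 × 148 = 296
    Σ(broken) = 2100 kJ
  Bonds formed (products):
    O-H: 4 × 451 = 1804
    O=O: 1 × 486 = 486
    Σ(formed) = 2290 kJ
  ΔH_1 = 2100 − 2290 = −190 kJ
Reaction 2:
  Bonds broken (reactants):
    H-H: 3 × 422 = 1266
    N≡N: 1 × 925 = 925
    Σ(broken) = 2191 kJ
  Bonds formed (products):
    N-H: 6 × 385 = 2310
    Σ(formed) = 2310 kJ
  ΔH_2 = 2191 − 2310 = −119 kJ
ΔH_1 − ΔH_2 = −71 kJ, so reaction 1 has the more negative ΔH; |ΔH_1 − ΔH_2| = 71 kJ.

Reaction 1, by 71 kJ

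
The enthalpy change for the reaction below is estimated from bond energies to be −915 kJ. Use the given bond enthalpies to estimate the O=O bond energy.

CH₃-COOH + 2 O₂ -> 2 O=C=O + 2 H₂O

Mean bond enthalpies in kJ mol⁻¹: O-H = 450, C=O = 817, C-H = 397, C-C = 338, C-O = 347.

Let D be the O=O bond energy.
Σ(broken) = 1×338 + 3×397 + 1×347 + 1×817 + 1×450 + 2×D = 3143 + 2D
Σ(formed) = 4×817 + 4×450 = 5068
ΔH = Σ(broken) − Σ(formed) = (3143 + 2D) − (5068) = −1925 + 2D
Setting this equal to −915 kJ gives 2D = 1010, so D = 505 kJ/mol.

D(O=O) ≈ 505 kJ/mol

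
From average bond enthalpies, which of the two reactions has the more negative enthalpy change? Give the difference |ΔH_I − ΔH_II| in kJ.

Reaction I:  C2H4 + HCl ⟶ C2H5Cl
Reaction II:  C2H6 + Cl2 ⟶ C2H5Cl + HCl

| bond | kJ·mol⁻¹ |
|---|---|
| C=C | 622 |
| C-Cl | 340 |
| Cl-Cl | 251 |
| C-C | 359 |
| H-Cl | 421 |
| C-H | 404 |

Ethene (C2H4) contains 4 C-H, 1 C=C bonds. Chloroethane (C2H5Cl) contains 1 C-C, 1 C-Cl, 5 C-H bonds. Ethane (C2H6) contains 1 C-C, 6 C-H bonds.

Reaction II, by 46 kJ

Reaction I:
  Bonds broken (reactants):
    C-H: 4 × 404 = 1616
    C=C: 1 × 622 = 622
    H-Cl: 1 × 421 = 421
    Σ(broken) = 2659 kJ
  Bonds formed (products):
    C-C: 1 × 359 = 359
    C-Cl: 1 × 340 = 340
    C-H: 5 × 404 = 2020
    Σ(formed) = 2719 kJ
  ΔH_I = 2659 − 2719 = −60 kJ
Reaction II:
  Bonds broken (reactants):
    C-C: 1 × 359 = 359
    C-H: 6 × 404 = 2424
    Cl-Cl: 1 × 251 = 251
    Σ(broken) = 3034 kJ
  Bonds formed (products):
    C-C: 1 × 359 = 359
    C-Cl: 1 × 340 = 340
    C-H: 5 × 404 = 2020
    H-Cl: 1 × 421 = 421
    Σ(formed) = 3140 kJ
  ΔH_II = 3034 − 3140 = −106 kJ
ΔH_I − ΔH_II = +46 kJ, so reaction II has the more negative ΔH; |ΔH_I − ΔH_II| = 46 kJ.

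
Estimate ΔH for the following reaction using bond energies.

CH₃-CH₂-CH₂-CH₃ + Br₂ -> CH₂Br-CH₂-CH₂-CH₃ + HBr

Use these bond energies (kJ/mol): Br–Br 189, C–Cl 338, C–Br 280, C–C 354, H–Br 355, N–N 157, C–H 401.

ΔH ≈ −45 kJ

Bonds broken (reactants):
  Br–Br: 1 × 189 = 189
  C–C: 3 × 354 = 1062
  C–H: 10 × 401 = 4010
  Σ(broken) = 5261 kJ
Bonds formed (products):
  C–Br: 1 × 280 = 280
  C–C: 3 × 354 = 1062
  C–H: 9 × 401 = 3609
  H–Br: 1 × 355 = 355
  Σ(formed) = 5306 kJ
ΔH = Σ(broken) − Σ(formed) = 5261 − 5306 = −45 kJ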